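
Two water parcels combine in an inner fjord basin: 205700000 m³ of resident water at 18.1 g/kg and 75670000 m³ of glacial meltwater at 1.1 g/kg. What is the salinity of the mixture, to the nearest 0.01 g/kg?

Conserving salt mass:
salt = 205,700,000×18.1 + 75,670,000×1.1 = 3,723,170,000 + 83,237,000 = 3,806,407,000
volume = 205,700,000 + 75,670,000 = 281,370,000 m³
S = 3,806,407,000 / 281,370,000 = 13.5281 g/kg

13.53 g/kg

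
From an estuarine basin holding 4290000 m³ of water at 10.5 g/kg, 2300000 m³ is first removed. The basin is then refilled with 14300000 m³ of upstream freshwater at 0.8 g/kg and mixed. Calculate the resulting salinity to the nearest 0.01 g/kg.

1.98 g/kg

Remaining after removal: 1,990,000 m³ at 10.5 g/kg (salt = 20,895,000)
After addition: salt = 20,895,000 + 14,300,000×0.8 = 32,335,000; volume = 16,290,000 m³
S = 32,335,000 / 16,290,000 = 1.985 g/kg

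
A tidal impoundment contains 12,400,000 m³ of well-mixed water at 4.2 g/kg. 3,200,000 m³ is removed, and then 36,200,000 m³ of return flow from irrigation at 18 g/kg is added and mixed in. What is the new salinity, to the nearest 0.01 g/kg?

Remaining after removal: 9,200,000 m³ at 4.2 g/kg (salt = 38,640,000)
After addition: salt = 38,640,000 + 36,200,000×18 = 690,240,000; volume = 45,400,000 m³
S = 690,240,000 / 45,400,000 = 15.2035 g/kg

15.20 g/kg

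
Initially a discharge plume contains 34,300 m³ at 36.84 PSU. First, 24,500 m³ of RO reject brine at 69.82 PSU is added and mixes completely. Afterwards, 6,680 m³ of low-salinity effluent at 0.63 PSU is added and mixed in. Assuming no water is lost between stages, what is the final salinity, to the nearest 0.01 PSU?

45.49 PSU

Conserving salt mass:
Initial salt = 34,300×36.84 = 1,263,612
After stage 1: salt = 1,263,612 + 24,500×69.82 = 2,974,202; volume = 58,800 m³; S = 50.582 PSU
After stage 2: salt = 2,974,202 + 6,680×0.63 = 2,978,410.4; volume = 65,480 m³
S = 2,978,410.4 / 65,480 = 45.4858 PSU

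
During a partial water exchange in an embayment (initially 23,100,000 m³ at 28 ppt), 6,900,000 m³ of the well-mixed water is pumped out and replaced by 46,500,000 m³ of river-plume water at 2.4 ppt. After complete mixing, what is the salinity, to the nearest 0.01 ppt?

9.01 ppt

Remaining after removal: 16,200,000 m³ at 28 ppt (salt = 453,600,000)
After addition: salt = 453,600,000 + 46,500,000×2.4 = 565,200,000; volume = 62,700,000 m³
S = 565,200,000 / 62,700,000 = 9.0144 ppt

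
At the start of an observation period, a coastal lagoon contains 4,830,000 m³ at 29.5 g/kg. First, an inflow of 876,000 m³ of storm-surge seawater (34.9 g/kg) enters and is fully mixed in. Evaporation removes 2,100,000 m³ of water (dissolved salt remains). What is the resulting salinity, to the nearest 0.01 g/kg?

47.99 g/kg

After mixing: salt = 4,830,000×29.5 + 876,000×34.9 = 173,057,400; volume = 5,706,000 m³
After evaporation: salt unchanged = 173,057,400; volume = 5,706,000 − 2,100,000 = 3,606,000 m³
S = 173,057,400 / 3,606,000 = 47.9915 g/kg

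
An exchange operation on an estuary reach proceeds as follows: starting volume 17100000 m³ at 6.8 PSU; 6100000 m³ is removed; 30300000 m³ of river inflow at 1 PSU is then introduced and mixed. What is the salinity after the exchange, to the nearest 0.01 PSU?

Remaining after removal: 11,000,000 m³ at 6.8 PSU (salt = 74,800,000)
After addition: salt = 74,800,000 + 30,300,000×1 = 105,100,000; volume = 41,300,000 m³
S = 105,100,000 / 41,300,000 = 2.5448 PSU

2.54 PSU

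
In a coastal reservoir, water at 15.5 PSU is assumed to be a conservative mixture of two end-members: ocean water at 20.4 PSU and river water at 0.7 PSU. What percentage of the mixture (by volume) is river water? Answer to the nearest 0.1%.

Let f be the freshwater fraction. Salt balance per unit volume:
f×0.7 + (1−f)×20.4 = 15.5
f = (20.4 − 15.5) / (20.4 − 0.7) = 4.9/19.7 = 0.2487

24.9%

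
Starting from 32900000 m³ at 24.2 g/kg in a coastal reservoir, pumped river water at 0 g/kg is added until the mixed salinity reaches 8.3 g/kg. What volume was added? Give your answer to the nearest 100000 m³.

63000000 m³

Salt balance: 32,900,000×24.2 + V×0 = (32,900,000+V)×8.3
796,180,000 + 0V = 273,070,000 + 8.3V
523,110,000 = 8.3V
V = 63,025,301.2 m³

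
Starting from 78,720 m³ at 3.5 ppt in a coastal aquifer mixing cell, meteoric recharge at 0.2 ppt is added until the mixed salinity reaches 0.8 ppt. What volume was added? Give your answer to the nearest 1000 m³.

354000 m³

Salt balance: 78,720×3.5 + V×0.2 = (78,720+V)×0.8
275,520 + 0.2V = 62,976 + 0.8V
212,544 = 0.6V
V = 354,240 m³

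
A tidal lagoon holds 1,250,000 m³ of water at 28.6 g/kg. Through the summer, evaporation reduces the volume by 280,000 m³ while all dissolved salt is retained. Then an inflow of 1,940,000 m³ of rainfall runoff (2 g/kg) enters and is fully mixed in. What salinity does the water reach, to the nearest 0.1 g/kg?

After evaporation: salt = 1,250,000×28.6 = 35,750,000; volume = 1,250,000 − 280,000 = 970,000 m³
After mixing: salt = 35,750,000 + 1,940,000×2 = 39,630,000; volume = 970,000 + 1,940,000 = 2,910,000 m³
S = 39,630,000 / 2,910,000 = 13.6186 g/kg

13.6 g/kg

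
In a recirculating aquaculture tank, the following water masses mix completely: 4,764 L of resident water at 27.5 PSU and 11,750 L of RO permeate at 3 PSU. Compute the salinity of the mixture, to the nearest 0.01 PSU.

Mass of salt is conserved:
salt = 4,764×27.5 + 11,750×3 = 131,010 + 35,250 = 166,260
volume = 4,764 + 11,750 = 16,514 L
S = 166,260 / 16,514 = 10.0678 PSU

10.07 PSU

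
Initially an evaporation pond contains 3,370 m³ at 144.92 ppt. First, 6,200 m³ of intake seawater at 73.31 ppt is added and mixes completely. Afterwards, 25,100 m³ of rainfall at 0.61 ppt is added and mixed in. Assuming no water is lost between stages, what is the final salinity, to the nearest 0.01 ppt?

27.64 ppt

Salt balance:
Initial salt = 3,370×144.92 = 488,380.4
After stage 1: salt = 488,380.4 + 6,200×73.31 = 942,902.4; volume = 9,570 m³; S = 98.527 ppt
After stage 2: salt = 942,902.4 + 25,100×0.61 = 958,213.4; volume = 34,670 m³
S = 958,213.4 / 34,670 = 27.6381 ppt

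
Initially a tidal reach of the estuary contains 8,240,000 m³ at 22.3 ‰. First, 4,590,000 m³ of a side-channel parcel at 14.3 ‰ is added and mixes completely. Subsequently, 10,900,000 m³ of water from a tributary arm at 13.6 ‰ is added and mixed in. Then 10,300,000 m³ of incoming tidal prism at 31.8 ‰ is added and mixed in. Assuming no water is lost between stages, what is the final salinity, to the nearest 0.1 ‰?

21.3 ‰

Total salt / total volume:
Initial salt = 8,240,000×22.3 = 183,752,000
After stage 1: salt = 183,752,000 + 4,590,000×14.3 = 249,389,000; volume = 12,830,000 m³; S = 19.438 ‰
After stage 2: salt = 249,389,000 + 10,900,000×13.6 = 397,629,000; volume = 23,730,000 m³; S = 16.756 ‰
After stage 3: salt = 397,629,000 + 10,300,000×31.8 = 725,169,000; volume = 34,030,000 m³
S = 725,169,000 / 34,030,000 = 21.3097 ‰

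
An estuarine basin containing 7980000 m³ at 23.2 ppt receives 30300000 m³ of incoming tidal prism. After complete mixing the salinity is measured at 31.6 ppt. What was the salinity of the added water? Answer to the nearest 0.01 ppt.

33.81 ppt

Salt balance: 7,980,000×23.2 + 30,300,000×S = 38,280,000×31.6
185,136,000 + 30,300,000·S = 1,209,648,000
S = (1,209,648,000 − 185,136,000) / 30,300,000 = 33.8123 ppt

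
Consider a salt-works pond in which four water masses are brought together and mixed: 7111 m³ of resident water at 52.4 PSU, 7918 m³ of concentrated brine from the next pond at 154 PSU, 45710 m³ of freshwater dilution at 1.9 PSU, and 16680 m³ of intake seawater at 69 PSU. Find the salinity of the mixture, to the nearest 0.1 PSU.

Weighted by volume,
salt = 7,111×52.4 + 7,918×154 + 45,710×1.9 + 16,680×69 = 372,616.4 + 1,219,372 + 86,849 + 1,150,920 = 2,829,757.4
volume = 7,111 + 7,918 + 45,710 + 16,680 = 77,419 m³
S = 2,829,757.4 / 77,419 = 36.551 PSU

36.6 PSU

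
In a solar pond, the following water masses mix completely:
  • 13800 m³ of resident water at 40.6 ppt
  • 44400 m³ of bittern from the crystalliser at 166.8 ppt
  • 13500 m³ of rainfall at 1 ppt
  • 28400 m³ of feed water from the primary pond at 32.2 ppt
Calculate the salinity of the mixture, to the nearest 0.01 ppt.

88.85 ppt

Mass of salt is conserved:
salt = 13,800×40.6 + 44,400×166.8 + 13,500×1 + 28,400×32.2 = 560,280 + 7,405,920 + 13,500 + 914,480 = 8,894,180
volume = 13,800 + 44,400 + 13,500 + 28,400 = 100,100 m³
S = 8,894,180 / 100,100 = 88.8529 ppt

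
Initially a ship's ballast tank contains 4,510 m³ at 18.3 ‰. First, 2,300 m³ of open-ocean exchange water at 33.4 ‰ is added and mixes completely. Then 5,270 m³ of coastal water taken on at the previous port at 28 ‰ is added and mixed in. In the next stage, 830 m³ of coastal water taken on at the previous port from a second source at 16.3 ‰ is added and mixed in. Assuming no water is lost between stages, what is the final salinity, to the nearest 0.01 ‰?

24.82 ‰

By conservation of dissolved salt,
Initial salt = 4,510×18.3 = 82,533
After stage 1: salt = 82,533 + 2,300×33.4 = 159,353; volume = 6,810 m³; S = 23.4 ‰
After stage 2: salt = 159,353 + 5,270×28 = 306,913; volume = 12,080 m³; S = 25.407 ‰
After stage 3: salt = 306,913 + 830×16.3 = 320,442; volume = 12,910 m³
S = 320,442 / 12,910 = 24.8212 ‰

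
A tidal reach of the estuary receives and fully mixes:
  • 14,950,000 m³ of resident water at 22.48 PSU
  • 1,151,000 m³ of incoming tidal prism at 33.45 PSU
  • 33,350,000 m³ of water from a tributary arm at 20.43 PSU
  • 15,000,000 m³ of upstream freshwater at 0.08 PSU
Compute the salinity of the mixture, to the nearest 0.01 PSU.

16.40 PSU

Conserving salt mass:
salt = 14,950,000×22.48 + 1,151,000×33.45 + 33,350,000×20.43 + 15,000,000×0.08 = 336,076,000 + 38,500,950 + 681,340,500 + 1,200,000 = 1,057,117,450
volume = 14,950,000 + 1,151,000 + 33,350,000 + 15,000,000 = 64,451,000 m³
S = 1,057,117,450 / 64,451,000 = 16.4019 PSU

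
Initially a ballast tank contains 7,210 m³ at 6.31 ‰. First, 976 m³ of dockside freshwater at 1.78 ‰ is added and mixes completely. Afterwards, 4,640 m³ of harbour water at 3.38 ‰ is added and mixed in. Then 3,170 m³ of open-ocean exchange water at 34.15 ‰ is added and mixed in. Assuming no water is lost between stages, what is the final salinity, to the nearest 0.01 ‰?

Weighted by volume,
Initial salt = 7,210×6.31 = 45,495.1
After stage 1: salt = 45,495.1 + 976×1.78 = 47,232.38; volume = 8,186 m³; S = 5.77 ‰
After stage 2: salt = 47,232.38 + 4,640×3.38 = 62,915.58; volume = 12,826 m³; S = 4.905 ‰
After stage 3: salt = 62,915.58 + 3,170×34.15 = 171,171.08; volume = 15,996 m³
S = 171,171.08 / 15,996 = 10.7009 ‰

10.70 ‰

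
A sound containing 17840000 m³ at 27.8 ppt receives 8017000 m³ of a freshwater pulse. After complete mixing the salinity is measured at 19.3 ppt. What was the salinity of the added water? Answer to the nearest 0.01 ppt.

0.39 ppt

Salt balance: 17,840,000×27.8 + 8,017,000×S = 25,857,000×19.3
495,952,000 + 8,017,000·S = 499,040,100
S = (499,040,100 − 495,952,000) / 8,017,000 = 0.3852 ppt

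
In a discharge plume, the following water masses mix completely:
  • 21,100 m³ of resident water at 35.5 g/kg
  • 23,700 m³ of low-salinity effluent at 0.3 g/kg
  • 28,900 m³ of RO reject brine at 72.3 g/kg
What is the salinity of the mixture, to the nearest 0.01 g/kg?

By conservation of dissolved salt,
salt = 21,100×35.5 + 23,700×0.3 + 28,900×72.3 = 749,050 + 7,110 + 2,089,470 = 2,845,630
volume = 21,100 + 23,700 + 28,900 = 73,700 m³
S = 2,845,630 / 73,700 = 38.611 g/kg

38.61 g/kg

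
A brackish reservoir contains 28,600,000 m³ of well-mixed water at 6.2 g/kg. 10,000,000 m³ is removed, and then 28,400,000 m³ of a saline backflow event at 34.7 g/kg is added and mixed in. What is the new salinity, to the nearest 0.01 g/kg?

Remaining after removal: 18,600,000 m³ at 6.2 g/kg (salt = 115,320,000)
After addition: salt = 115,320,000 + 28,400,000×34.7 = 1,100,800,000; volume = 47,000,000 m³
S = 1,100,800,000 / 47,000,000 = 23.4213 g/kg

23.42 g/kg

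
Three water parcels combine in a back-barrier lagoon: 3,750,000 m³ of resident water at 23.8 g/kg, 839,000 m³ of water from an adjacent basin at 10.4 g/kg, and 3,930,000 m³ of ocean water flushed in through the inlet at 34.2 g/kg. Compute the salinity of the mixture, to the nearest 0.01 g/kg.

Salt balance:
salt = 3,750,000×23.8 + 839,000×10.4 + 3,930,000×34.2 = 89,250,000 + 8,725,600 + 134,406,000 = 232,381,600
volume = 3,750,000 + 839,000 + 3,930,000 = 8,519,000 m³
S = 232,381,600 / 8,519,000 = 27.278 g/kg

27.28 g/kg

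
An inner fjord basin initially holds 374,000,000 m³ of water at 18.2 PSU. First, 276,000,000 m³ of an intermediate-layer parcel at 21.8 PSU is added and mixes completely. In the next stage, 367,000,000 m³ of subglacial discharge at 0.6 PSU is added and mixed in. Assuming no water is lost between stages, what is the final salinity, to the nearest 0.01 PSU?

12.83 PSU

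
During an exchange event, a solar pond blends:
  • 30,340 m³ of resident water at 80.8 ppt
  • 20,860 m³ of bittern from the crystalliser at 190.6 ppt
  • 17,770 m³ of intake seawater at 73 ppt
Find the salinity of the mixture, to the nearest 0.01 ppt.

112.00 ppt

Mass of salt is conserved:
salt = 30,340×80.8 + 20,860×190.6 + 17,770×73 = 2,451,472 + 3,975,916 + 1,297,210 = 7,724,598
volume = 30,340 + 20,860 + 17,770 = 68,970 m³
S = 7,724,598 / 68,970 = 111.9994 ppt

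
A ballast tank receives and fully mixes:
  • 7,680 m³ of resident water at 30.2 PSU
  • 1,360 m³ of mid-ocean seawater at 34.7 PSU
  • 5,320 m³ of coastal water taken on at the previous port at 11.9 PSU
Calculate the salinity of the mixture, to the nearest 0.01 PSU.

Weighted by volume,
salt = 7,680×30.2 + 1,360×34.7 + 5,320×11.9 = 231,936 + 47,192 + 63,308 = 342,436
volume = 7,680 + 1,360 + 5,320 = 14,360 m³
S = 342,436 / 14,360 = 23.8465 PSU

23.85 PSU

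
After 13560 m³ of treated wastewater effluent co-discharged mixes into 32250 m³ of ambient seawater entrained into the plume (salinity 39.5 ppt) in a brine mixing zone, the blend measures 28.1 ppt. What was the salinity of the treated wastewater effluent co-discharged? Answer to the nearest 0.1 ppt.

Salt balance: 32,250×39.5 + 13,560×S = 45,810×28.1
1,273,875 + 13,560·S = 1,287,261
S = (1,287,261 − 1,273,875) / 13,560 = 0.9872 ppt

1.0 ppt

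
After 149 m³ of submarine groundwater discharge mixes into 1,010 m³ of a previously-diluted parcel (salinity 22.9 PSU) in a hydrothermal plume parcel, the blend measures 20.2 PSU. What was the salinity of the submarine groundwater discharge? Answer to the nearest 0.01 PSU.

1.90 PSU

Salt balance: 1,010×22.9 + 149×S = 1,159×20.2
23,129 + 149·S = 23,411.8
S = (23,411.8 − 23,129) / 149 = 1.898 PSU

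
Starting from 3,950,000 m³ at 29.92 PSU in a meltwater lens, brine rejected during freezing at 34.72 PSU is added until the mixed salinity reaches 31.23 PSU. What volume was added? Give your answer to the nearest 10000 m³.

1480000 m³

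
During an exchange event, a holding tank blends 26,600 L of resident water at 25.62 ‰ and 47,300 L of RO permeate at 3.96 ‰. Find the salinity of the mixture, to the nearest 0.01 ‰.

11.76 ‰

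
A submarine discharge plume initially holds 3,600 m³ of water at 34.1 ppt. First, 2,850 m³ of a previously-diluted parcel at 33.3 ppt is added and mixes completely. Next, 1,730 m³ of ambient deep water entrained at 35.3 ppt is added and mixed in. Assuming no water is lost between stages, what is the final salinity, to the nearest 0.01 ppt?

34.08 ppt

Weighted by volume,
Initial salt = 3,600×34.1 = 122,760
After stage 1: salt = 122,760 + 2,850×33.3 = 217,665; volume = 6,450 m³; S = 33.747 ppt
After stage 2: salt = 217,665 + 1,730×35.3 = 278,734; volume = 8,180 m³
S = 278,734 / 8,180 = 34.0751 ppt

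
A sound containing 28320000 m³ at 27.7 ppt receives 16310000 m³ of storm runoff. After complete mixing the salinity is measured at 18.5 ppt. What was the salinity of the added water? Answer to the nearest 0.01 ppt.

2.53 ppt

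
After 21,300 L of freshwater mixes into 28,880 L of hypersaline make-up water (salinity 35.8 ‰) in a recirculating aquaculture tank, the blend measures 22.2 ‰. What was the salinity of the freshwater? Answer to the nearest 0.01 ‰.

Salt balance: 28,880×35.8 + 21,300×S = 50,180×22.2
1,033,904 + 21,300·S = 1,113,996
S = (1,113,996 − 1,033,904) / 21,300 = 3.7602 ‰

3.76 ‰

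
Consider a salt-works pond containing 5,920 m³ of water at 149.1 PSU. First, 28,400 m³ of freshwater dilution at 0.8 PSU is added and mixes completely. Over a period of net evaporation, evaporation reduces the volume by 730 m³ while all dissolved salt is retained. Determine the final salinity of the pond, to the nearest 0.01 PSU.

After mixing: salt = 5,920×149.1 + 28,400×0.8 = 905,392; volume = 34,320 m³
After evaporation: salt unchanged = 905,392; volume = 34,320 − 730 = 33,590 m³
S = 905,392 / 33,590 = 26.9542 PSU

26.95 PSU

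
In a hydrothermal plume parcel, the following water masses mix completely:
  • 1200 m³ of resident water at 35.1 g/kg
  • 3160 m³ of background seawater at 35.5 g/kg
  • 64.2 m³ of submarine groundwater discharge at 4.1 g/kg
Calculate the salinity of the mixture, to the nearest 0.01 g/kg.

34.94 g/kg

Weighted by volume,
salt = 1,200×35.1 + 3,160×35.5 + 64.2×4.1 = 42,120 + 112,180 + 263.22 = 154,563.22
volume = 1,200 + 3,160 + 64.2 = 4,424.2 m³
S = 154,563.22 / 4,424.2 = 34.9359 g/kg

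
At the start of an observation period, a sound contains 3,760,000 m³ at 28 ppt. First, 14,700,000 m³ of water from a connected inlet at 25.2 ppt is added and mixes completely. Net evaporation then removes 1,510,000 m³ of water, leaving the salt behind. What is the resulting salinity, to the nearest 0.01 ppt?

After mixing: salt = 3,760,000×28 + 14,700,000×25.2 = 475,720,000; volume = 18,460,000 m³
After evaporation: salt unchanged = 475,720,000; volume = 18,460,000 − 1,510,000 = 16,950,000 m³
S = 475,720,000 / 16,950,000 = 28.0661 ppt

28.07 ppt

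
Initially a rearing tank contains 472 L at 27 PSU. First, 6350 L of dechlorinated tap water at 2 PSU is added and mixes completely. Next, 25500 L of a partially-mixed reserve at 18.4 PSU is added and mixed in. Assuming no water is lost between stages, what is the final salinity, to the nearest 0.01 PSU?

Conserving salt mass:
Initial salt = 472×27 = 12,744
After stage 1: salt = 12,744 + 6,350×2 = 25,444; volume = 6,822 L; S = 3.73 PSU
After stage 2: salt = 25,444 + 25,500×18.4 = 494,644; volume = 32,322 L
S = 494,644 / 32,322 = 15.3036 PSU

15.30 PSU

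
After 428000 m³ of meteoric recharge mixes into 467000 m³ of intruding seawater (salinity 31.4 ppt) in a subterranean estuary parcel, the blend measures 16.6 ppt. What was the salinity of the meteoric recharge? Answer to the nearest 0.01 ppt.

0.45 ppt

Salt balance: 467,000×31.4 + 428,000×S = 895,000×16.6
14,663,800 + 428,000·S = 14,857,000
S = (14,857,000 − 14,663,800) / 428,000 = 0.4514 ppt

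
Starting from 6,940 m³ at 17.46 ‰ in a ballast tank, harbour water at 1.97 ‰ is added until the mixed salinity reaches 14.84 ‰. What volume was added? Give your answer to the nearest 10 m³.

Salt balance: 6,940×17.46 + V×1.97 = (6,940+V)×14.84
121,172.4 + 1.97V = 102,989.6 + 14.84V
18,182.8 = 12.87V
V = 1,412.8 m³

1410 m³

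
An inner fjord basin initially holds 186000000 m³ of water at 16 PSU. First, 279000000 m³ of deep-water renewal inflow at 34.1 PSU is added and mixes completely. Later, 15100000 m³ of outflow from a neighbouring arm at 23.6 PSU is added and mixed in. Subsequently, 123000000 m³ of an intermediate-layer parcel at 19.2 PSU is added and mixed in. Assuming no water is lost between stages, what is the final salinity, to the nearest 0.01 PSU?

Mass of salt is conserved:
Initial salt = 186,000,000×16 = 2,976,000,000
After stage 1: salt = 2,976,000,000 + 279,000,000×34.1 = 12,489,900,000; volume = 465,000,000 m³; S = 26.86 PSU
After stage 2: salt = 12,489,900,000 + 15,100,000×23.6 = 12,846,260,000; volume = 480,100,000 m³; S = 26.757 PSU
After stage 3: salt = 12,846,260,000 + 123,000,000×19.2 = 15,207,860,000; volume = 603,100,000 m³
S = 15,207,860,000 / 603,100,000 = 25.2161 PSU

25.22 PSU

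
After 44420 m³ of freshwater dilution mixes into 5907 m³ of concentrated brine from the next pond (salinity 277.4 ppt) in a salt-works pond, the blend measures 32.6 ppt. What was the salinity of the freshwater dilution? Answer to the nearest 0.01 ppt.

0.05 ppt

Salt balance: 5,907×277.4 + 44,420×S = 50,327×32.6
1,638,601.8 + 44,420·S = 1,640,660.2
S = (1,640,660.2 − 1,638,601.8) / 44,420 = 0.0463 ppt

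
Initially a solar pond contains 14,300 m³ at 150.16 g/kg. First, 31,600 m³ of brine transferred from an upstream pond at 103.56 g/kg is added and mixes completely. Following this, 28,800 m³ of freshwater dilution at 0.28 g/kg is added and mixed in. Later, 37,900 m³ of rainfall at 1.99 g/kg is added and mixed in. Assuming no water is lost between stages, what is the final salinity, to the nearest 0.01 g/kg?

48.87 g/kg

Conserving salt mass:
Initial salt = 14,300×150.16 = 2,147,288
After stage 1: salt = 2,147,288 + 31,600×103.56 = 5,419,784; volume = 45,900 m³; S = 118.078 g/kg
After stage 2: salt = 5,419,784 + 28,800×0.28 = 5,427,848; volume = 74,700 m³; S = 72.662 g/kg
After stage 3: salt = 5,427,848 + 37,900×1.99 = 5,503,269; volume = 112,600 m³
S = 5,503,269 / 112,600 = 48.8745 g/kg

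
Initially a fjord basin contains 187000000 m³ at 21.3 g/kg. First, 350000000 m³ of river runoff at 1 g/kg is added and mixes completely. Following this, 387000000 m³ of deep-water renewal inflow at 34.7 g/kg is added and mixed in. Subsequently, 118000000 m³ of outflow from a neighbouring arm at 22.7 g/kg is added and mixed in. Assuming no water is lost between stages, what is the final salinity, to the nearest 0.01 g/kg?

Mass of salt is conserved:
Initial salt = 187,000,000×21.3 = 3,983,100,000
After stage 1: salt = 3,983,100,000 + 350,000,000×1 = 4,333,100,000; volume = 537,000,000 m³; S = 8.069 g/kg
After stage 2: salt = 4,333,100,000 + 387,000,000×34.7 = 17,762,000,000; volume = 924,000,000 m³; S = 19.223 g/kg
After stage 3: salt = 17,762,000,000 + 118,000,000×22.7 = 20,440,600,000; volume = 1,042,000,000 m³
S = 20,440,600,000 / 1,042,000,000 = 19.6167 g/kg

19.62 g/kg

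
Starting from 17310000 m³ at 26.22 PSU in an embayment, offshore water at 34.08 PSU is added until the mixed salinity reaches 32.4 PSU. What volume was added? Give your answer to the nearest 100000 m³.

Salt balance: 17,310,000×26.22 + V×34.08 = (17,310,000+V)×32.4
453,868,200 + 34.08V = 560,844,000 + 32.4V
106,975,800 = 1.68V
V = 63,676,071.43 m³

63700000 m³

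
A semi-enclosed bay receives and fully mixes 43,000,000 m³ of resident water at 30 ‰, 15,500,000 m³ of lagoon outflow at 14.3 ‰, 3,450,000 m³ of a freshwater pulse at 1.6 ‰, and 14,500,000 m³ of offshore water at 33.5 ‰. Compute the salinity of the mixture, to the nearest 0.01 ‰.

26.20 ‰

Conserving salt mass:
salt = 43,000,000×30 + 15,500,000×14.3 + 3,450,000×1.6 + 14,500,000×33.5 = 1,290,000,000 + 221,650,000 + 5,520,000 + 485,750,000 = 2,002,920,000
volume = 43,000,000 + 15,500,000 + 3,450,000 + 14,500,000 = 76,450,000 m³
S = 2,002,920,000 / 76,450,000 = 26.1991 ‰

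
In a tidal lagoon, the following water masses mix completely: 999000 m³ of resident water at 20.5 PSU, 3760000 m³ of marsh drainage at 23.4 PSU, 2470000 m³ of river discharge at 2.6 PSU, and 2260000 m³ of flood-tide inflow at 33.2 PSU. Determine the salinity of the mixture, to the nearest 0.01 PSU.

20.01 PSU

Salt balance:
salt = 999,000×20.5 + 3,760,000×23.4 + 2,470,000×2.6 + 2,260,000×33.2 = 20,479,500 + 87,984,000 + 6,422,000 + 75,032,000 = 189,917,500
volume = 999,000 + 3,760,000 + 2,470,000 + 2,260,000 = 9,489,000 m³
S = 189,917,500 / 9,489,000 = 20.0145 PSU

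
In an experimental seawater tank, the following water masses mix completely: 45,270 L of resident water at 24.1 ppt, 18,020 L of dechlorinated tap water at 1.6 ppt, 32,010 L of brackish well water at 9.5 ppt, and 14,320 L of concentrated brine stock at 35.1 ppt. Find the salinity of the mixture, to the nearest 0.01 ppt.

Weighted by volume,
salt = 45,270×24.1 + 18,020×1.6 + 32,010×9.5 + 14,320×35.1 = 1,091,007 + 28,832 + 304,095 + 502,632 = 1,926,566
volume = 45,270 + 18,020 + 32,010 + 14,320 = 109,620 L
S = 1,926,566 / 109,620 = 17.5749 ppt

17.57 ppt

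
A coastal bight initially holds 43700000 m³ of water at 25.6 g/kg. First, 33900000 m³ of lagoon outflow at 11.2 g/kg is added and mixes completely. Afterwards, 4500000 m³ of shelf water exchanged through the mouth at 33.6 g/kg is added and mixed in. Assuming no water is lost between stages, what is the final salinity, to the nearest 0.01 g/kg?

20.09 g/kg

By conservation of dissolved salt,
Initial salt = 43,700,000×25.6 = 1,118,720,000
After stage 1: salt = 1,118,720,000 + 33,900,000×11.2 = 1,498,400,000; volume = 77,600,000 m³; S = 19.309 g/kg
After stage 2: salt = 1,498,400,000 + 4,500,000×33.6 = 1,649,600,000; volume = 82,100,000 m³
S = 1,649,600,000 / 82,100,000 = 20.0926 g/kg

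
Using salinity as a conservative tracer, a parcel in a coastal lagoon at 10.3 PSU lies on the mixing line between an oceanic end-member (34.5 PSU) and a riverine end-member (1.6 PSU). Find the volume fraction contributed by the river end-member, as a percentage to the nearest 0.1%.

73.6%

Let f be the freshwater fraction. Salt balance per unit volume:
f×1.6 + (1−f)×34.5 = 10.3
f = (34.5 − 10.3) / (34.5 − 1.6) = 24.2/32.9 = 0.7356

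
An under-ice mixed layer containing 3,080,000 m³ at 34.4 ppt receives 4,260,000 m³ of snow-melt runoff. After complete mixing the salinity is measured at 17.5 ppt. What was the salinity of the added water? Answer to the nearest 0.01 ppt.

5.28 ppt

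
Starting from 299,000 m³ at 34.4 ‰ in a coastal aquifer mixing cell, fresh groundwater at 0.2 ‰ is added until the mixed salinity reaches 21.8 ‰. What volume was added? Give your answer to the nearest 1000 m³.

174000 m³

Salt balance: 299,000×34.4 + V×0.2 = (299,000+V)×21.8
10,285,600 + 0.2V = 6,518,200 + 21.8V
3,767,400 = 21.6V
V = 174,416.67 m³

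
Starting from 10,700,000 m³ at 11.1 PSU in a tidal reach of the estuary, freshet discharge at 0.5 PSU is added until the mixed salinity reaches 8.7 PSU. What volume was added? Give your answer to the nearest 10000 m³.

3130000 m³

Salt balance: 10,700,000×11.1 + V×0.5 = (10,700,000+V)×8.7
118,770,000 + 0.5V = 93,090,000 + 8.7V
25,680,000 = 8.2V
V = 3,131,707.32 m³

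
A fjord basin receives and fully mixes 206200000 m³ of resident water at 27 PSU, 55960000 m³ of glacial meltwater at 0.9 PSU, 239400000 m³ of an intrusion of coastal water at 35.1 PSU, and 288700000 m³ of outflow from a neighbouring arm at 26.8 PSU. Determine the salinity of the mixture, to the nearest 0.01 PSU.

By conservation of dissolved salt,
salt = 206,200,000×27 + 55,960,000×0.9 + 239,400,000×35.1 + 288,700,000×26.8 = 5,567,400,000 + 50,364,000 + 8,402,940,000 + 7,737,160,000 = 21,757,864,000
volume = 206,200,000 + 55,960,000 + 239,400,000 + 288,700,000 = 790,260,000 m³
S = 21,757,864,000 / 790,260,000 = 27.5325 PSU

27.53 PSU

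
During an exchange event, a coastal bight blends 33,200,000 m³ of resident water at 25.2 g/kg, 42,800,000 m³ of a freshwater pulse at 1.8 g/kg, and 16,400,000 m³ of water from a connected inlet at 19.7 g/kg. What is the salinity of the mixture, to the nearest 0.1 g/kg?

13.4 g/kg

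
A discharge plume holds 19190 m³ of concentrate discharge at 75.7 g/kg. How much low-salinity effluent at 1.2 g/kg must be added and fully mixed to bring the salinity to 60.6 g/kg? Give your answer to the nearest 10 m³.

Salt balance: 19,190×75.7 + V×1.2 = (19,190+V)×60.6
1,452,683 + 1.2V = 1,162,914 + 60.6V
289,769 = 59.4V
V = 4,878.27 m³

4880 m³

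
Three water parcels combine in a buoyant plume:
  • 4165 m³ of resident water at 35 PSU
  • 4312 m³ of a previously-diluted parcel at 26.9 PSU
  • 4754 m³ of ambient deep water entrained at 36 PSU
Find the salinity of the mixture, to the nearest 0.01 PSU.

Conserving salt mass:
salt = 4,165×35 + 4,312×26.9 + 4,754×36 = 145,775 + 115,992.8 + 171,144 = 432,911.8
volume = 4,165 + 4,312 + 4,754 = 13,231 m³
S = 432,911.8 / 13,231 = 32.7195 PSU

32.72 PSU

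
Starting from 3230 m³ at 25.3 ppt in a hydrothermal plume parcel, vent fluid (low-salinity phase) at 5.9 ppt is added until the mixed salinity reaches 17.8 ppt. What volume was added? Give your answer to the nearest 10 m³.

2040 m³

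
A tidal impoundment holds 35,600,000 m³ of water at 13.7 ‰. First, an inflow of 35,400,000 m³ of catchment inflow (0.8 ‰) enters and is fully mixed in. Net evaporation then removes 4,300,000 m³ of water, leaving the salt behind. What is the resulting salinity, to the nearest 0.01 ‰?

7.74 ‰

After mixing: salt = 35,600,000×13.7 + 35,400,000×0.8 = 516,040,000; volume = 71,000,000 m³
After evaporation: salt unchanged = 516,040,000; volume = 71,000,000 − 4,300,000 = 66,700,000 m³
S = 516,040,000 / 66,700,000 = 7.7367 ‰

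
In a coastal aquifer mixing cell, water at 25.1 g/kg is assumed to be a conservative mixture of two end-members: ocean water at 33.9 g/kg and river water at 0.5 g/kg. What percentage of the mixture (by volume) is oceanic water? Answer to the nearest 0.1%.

73.7%

Let g be the oceanic fraction. Salt balance per unit volume:
g×33.9 + (1−g)×0.5 = 25.1
g = (25.1 − 0.5) / (33.9 − 0.5) = 24.6/33.4 = 0.7365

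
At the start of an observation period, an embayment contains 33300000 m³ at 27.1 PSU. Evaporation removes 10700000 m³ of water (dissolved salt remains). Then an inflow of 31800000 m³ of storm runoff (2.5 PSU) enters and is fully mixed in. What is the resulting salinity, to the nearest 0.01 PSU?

18.05 PSU

After evaporation: salt = 33,300,000×27.1 = 902,430,000; volume = 33,300,000 − 10,700,000 = 22,600,000 m³
After mixing: salt = 902,430,000 + 31,800,000×2.5 = 981,930,000; volume = 22,600,000 + 31,800,000 = 54,400,000 m³
S = 981,930,000 / 54,400,000 = 18.0502 PSU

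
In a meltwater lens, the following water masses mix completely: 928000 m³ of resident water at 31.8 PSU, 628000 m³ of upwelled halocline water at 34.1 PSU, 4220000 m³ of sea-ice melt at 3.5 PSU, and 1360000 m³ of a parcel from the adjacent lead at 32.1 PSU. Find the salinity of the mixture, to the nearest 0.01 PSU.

15.32 PSU

Conserving salt mass:
salt = 928,000×31.8 + 628,000×34.1 + 4,220,000×3.5 + 1,360,000×32.1 = 29,510,400 + 21,414,800 + 14,770,000 + 43,656,000 = 109,351,200
volume = 928,000 + 628,000 + 4,220,000 + 1,360,000 = 7,136,000 m³
S = 109,351,200 / 7,136,000 = 15.3239 PSU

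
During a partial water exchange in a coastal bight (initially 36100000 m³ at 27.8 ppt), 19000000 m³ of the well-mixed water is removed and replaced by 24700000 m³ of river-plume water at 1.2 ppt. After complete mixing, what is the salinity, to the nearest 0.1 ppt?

Remaining after removal: 17,100,000 m³ at 27.8 ppt (salt = 475,380,000)
After addition: salt = 475,380,000 + 24,700,000×1.2 = 505,020,000; volume = 41,800,000 m³
S = 505,020,000 / 41,800,000 = 12.0818 ppt

12.1 ppt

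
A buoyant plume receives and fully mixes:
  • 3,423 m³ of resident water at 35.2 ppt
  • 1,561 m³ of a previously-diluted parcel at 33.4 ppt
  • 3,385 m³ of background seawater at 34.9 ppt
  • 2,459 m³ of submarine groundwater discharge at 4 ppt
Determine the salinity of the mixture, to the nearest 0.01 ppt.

Mass of salt is conserved:
salt = 3,423×35.2 + 1,561×33.4 + 3,385×34.9 + 2,459×4 = 120,489.6 + 52,137.4 + 118,136.5 + 9,836 = 300,599.5
volume = 3,423 + 1,561 + 3,385 + 2,459 = 10,828 m³
S = 300,599.5 / 10,828 = 27.7613 ppt

27.76 ppt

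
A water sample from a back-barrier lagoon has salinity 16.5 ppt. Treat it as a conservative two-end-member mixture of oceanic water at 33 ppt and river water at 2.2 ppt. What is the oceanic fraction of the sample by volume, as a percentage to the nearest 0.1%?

46.4%

Let g be the oceanic fraction. Salt balance per unit volume:
g×33 + (1−g)×2.2 = 16.5
g = (16.5 − 2.2) / (33 − 2.2) = 14.3/30.8 = 0.4643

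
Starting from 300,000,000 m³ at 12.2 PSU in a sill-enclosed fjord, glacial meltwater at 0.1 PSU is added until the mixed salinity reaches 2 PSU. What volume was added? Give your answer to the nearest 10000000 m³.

1610000000 m³

Salt balance: 300,000,000×12.2 + V×0.1 = (300,000,000+V)×2
3,660,000,000 + 0.1V = 600,000,000 + 2V
3,060,000,000 = 1.9V
V = 1,610,526,315.79 m³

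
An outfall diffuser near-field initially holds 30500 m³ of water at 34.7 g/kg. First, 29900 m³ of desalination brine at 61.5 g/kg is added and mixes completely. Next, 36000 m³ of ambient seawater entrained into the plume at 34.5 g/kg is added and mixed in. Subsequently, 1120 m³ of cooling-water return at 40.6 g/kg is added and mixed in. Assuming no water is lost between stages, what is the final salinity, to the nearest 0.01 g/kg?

42.91 g/kg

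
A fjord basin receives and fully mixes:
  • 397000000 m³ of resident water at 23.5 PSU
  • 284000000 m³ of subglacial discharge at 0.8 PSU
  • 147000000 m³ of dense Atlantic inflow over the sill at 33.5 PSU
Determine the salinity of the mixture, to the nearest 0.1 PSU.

17.5 PSU

Conserving salt mass:
salt = 397,000,000×23.5 + 284,000,000×0.8 + 147,000,000×33.5 = 9,329,500,000 + 227,200,000 + 4,924,500,000 = 14,481,200,000
volume = 397,000,000 + 284,000,000 + 147,000,000 = 828,000,000 m³
S = 14,481,200,000 / 828,000,000 = 17.489 PSU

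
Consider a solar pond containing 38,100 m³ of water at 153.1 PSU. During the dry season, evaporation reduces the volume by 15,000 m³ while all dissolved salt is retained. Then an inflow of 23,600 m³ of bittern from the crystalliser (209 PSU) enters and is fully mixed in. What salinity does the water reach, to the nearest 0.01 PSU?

After evaporation: salt = 38,100×153.1 = 5,833,110; volume = 38,100 − 15,000 = 23,100 m³
After mixing: salt = 5,833,110 + 23,600×209 = 10,765,510; volume = 23,100 + 23,600 = 46,700 m³
S = 10,765,510 / 46,700 = 230.5248 PSU

230.52 PSU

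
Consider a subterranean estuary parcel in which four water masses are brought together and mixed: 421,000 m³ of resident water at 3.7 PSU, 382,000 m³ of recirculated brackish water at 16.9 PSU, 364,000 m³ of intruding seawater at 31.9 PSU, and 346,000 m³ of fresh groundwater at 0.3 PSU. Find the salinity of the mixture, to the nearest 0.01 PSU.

Mass of salt is conserved:
salt = 421,000×3.7 + 382,000×16.9 + 364,000×31.9 + 346,000×0.3 = 1,557,700 + 6,455,800 + 11,611,600 + 103,800 = 19,728,900
volume = 421,000 + 382,000 + 364,000 + 346,000 = 1,513,000 m³
S = 19,728,900 / 1,513,000 = 13.0396 PSU

13.04 PSU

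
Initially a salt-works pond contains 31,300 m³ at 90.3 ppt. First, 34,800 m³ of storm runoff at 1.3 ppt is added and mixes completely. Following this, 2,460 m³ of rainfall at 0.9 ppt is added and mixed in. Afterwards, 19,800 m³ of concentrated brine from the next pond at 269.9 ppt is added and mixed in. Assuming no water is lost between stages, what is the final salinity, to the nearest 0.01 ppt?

93.00 ppt

Conserving salt mass:
Initial salt = 31,300×90.3 = 2,826,390
After stage 1: salt = 2,826,390 + 34,800×1.3 = 2,871,630; volume = 66,100 m³; S = 43.444 ppt
After stage 2: salt = 2,871,630 + 2,460×0.9 = 2,873,844; volume = 68,560 m³; S = 41.917 ppt
After stage 3: salt = 2,873,844 + 19,800×269.9 = 8,217,864; volume = 88,360 m³
S = 8,217,864 / 88,360 = 93.0043 ppt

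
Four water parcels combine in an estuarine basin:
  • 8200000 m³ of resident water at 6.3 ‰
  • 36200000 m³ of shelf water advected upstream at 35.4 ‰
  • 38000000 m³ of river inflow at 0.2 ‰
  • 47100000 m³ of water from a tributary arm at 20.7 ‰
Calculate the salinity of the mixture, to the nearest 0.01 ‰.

17.88 ‰

Conserving salt mass:
salt = 8,200,000×6.3 + 36,200,000×35.4 + 38,000,000×0.2 + 47,100,000×20.7 = 51,660,000 + 1,281,480,000 + 7,600,000 + 974,970,000 = 2,315,710,000
volume = 8,200,000 + 36,200,000 + 38,000,000 + 47,100,000 = 129,500,000 m³
S = 2,315,710,000 / 129,500,000 = 17.8819 ‰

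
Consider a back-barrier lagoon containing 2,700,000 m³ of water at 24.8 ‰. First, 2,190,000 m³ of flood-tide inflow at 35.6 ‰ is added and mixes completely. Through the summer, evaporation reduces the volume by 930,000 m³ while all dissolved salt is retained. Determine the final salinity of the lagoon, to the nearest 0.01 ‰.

After mixing: salt = 2,700,000×24.8 + 2,190,000×35.6 = 144,924,000; volume = 4,890,000 m³
After evaporation: salt unchanged = 144,924,000; volume = 4,890,000 − 930,000 = 3,960,000 m³
S = 144,924,000 / 3,960,000 = 36.597 ‰

36.60 ‰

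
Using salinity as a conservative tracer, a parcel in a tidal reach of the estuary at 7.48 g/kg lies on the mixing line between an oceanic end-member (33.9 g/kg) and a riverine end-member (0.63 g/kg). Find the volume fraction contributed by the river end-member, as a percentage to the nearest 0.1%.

Let f be the freshwater fraction. Salt balance per unit volume:
f×0.63 + (1−f)×33.9 = 7.48
f = (33.9 − 7.48) / (33.9 − 0.63) = 26.42/33.27 = 0.7941

79.4%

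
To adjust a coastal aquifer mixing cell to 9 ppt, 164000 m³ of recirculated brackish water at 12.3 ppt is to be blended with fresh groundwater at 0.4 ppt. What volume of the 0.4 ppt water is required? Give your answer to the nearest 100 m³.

62900 m³

Salt balance: 164,000×12.3 + V×0.4 = (164,000+V)×9
2,017,200 + 0.4V = 1,476,000 + 9V
541,200 = 8.6V
V = 62,930.23 m³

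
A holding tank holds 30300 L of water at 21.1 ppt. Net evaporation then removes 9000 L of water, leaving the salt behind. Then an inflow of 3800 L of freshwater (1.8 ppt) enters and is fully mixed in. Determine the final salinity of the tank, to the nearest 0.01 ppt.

After evaporation: salt = 30,300×21.1 = 639,330; volume = 30,300 − 9,000 = 21,300 L
After mixing: salt = 639,330 + 3,800×1.8 = 646,170; volume = 21,300 + 3,800 = 25,100 L
S = 646,170 / 25,100 = 25.7438 ppt

25.74 ppt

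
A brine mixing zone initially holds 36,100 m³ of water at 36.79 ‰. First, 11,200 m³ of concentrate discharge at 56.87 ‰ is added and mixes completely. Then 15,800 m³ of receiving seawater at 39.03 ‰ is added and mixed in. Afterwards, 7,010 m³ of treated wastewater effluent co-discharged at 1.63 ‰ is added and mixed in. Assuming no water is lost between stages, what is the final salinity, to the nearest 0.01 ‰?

36.99 ‰

Total salt / total volume:
Initial salt = 36,100×36.79 = 1,328,119
After stage 1: salt = 1,328,119 + 11,200×56.87 = 1,965,063; volume = 47,300 m³; S = 41.545 ‰
After stage 2: salt = 1,965,063 + 15,800×39.03 = 2,581,737; volume = 63,100 m³; S = 40.915 ‰
After stage 3: salt = 2,581,737 + 7,010×1.63 = 2,593,163.3; volume = 70,110 m³
S = 2,593,163.3 / 70,110 = 36.9871 ‰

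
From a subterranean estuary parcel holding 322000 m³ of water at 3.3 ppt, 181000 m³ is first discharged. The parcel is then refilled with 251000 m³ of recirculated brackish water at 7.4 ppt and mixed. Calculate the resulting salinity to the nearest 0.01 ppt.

Remaining after removal: 141,000 m³ at 3.3 ppt (salt = 465,300)
After addition: salt = 465,300 + 251,000×7.4 = 2,322,700; volume = 392,000 m³
S = 2,322,700 / 392,000 = 5.9253 ppt

5.93 ppt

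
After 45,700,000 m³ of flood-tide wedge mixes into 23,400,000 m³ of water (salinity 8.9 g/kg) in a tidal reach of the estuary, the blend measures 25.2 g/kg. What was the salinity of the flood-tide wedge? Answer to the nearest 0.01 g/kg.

Salt balance: 23,400,000×8.9 + 45,700,000×S = 69,100,000×25.2
208,260,000 + 45,700,000·S = 1,741,320,000
S = (1,741,320,000 − 208,260,000) / 45,700,000 = 33.5462 g/kg

33.55 g/kg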